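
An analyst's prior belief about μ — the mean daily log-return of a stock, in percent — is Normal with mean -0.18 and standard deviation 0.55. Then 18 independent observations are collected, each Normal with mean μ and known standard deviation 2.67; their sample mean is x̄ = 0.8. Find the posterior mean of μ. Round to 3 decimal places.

With known σ, the Normal prior is conjugate. Weight on the data is w = (n/σ²)/(n/σ² + 1/τ₀²) = 2.52493/(2.52493+3.30579) = 0.43304.
Posterior mean = w·x̄ + (1−w)·μ₀ = 0.43304·0.8 + 0.56696·-0.18 = 0.244.

Posterior mean ≈ 0.244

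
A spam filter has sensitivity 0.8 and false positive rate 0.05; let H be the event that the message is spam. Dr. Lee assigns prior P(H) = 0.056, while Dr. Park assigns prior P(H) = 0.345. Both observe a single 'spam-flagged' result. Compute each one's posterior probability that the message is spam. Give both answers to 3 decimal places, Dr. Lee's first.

Dr. Lee: 0.487; Dr. Park: 0.894

P('+'|H) = 0.8, P('+'|¬H) = 0.05.
Dr. Lee: numerator 0.8·0.056 = 0.044800; evidence = 0.044800+0.05·0.944 = 0.092000; posterior = 0.487.
Dr. Park: numerator 0.8·0.345 = 0.27600; evidence = 0.27600+0.05·0.655 = 0.30875; posterior = 0.894.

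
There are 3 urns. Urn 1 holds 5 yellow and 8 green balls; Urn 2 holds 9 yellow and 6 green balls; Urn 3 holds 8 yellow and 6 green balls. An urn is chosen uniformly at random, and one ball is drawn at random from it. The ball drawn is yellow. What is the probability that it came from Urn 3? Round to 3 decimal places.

Tabulate prior·likelihood by source: [1] prior 0.333333, lik 0.3846, product 0.1282; [2] prior 0.333333, lik 0.6, product 0.2000; [3] prior 0.333333, lik 0.5714, product 0.1905.
Normalizing constant = 0.51868; the posterior for Urn 3 is its product over the sum, 0.1905/0.51868 = 0.367.

Posterior probability ≈ 0.367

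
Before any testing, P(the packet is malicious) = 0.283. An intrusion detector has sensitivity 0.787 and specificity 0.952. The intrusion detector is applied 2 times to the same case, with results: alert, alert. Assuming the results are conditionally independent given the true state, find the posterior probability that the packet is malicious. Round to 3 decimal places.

Posterior P(H) ≈ 0.991

With H the event that the packet is malicious, the joint likelihood of the observed sequence is P(data|H) = 0.787·0.787 = 0.61937 and P(data|¬H) = 0.048·0.048 = 0.0023040.
Bayes: P(H|data) = 0.283·0.61937 / (0.283·0.61937 + 0.717·0.0023040) = 0.17528/0.17693 = 0.9907.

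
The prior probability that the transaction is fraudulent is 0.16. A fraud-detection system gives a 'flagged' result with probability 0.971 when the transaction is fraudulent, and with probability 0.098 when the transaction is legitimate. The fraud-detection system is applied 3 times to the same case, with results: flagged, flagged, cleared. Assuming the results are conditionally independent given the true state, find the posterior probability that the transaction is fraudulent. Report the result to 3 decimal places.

Let H be the event that the transaction is fraudulent; start with P(H) = 0.16. P('flagged'|H) = 0.971, P('flagged'|¬H) = 0.098.
Update on result 1 ('flagged'): P(H) ← 0.971·0.1600 / (0.971·0.1600 + 0.098·0.8400) = 0.15536/0.23768 = 0.6537.
Update on result 2 ('flagged'): P(H) ← 0.971·0.6537 / (0.971·0.6537 + 0.098·0.3463) = 0.63470/0.66864 = 0.9492.
Update on result 3 ('cleared'): P(H) ← 0.029·0.9492 / (0.029·0.9492 + 0.902·0.0508) = 0.027528/0.073316 = 0.3755.

Posterior P(H) ≈ 0.375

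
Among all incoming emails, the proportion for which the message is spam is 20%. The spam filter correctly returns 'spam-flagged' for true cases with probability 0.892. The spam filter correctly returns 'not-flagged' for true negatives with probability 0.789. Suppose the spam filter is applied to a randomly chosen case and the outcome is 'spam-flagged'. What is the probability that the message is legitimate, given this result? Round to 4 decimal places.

P(¬H | E) ≈ 0.4862

Let H be the event that the message is spam. P(H) = 0.2, so P(¬H) = 0.8. With E the 'spam-flagged' result, P(E|H) = 0.892 and P(E|¬H) = 0.211.
P(E) = 0.892·0.2 + 0.211·0.8 = 0.17840 + 0.16880 = 0.34720.
By Bayes' theorem, P(H|E) = 0.17840 / 0.34720 = 0.5138. Hence P(¬H|E) = 1 − 0.5138 = 0.4862.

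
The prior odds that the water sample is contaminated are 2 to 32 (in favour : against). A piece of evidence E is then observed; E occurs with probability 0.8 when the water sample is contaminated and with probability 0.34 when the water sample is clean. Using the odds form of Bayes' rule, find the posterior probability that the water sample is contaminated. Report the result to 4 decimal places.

Posterior probability ≈ 0.1282

Prior odds = 2/32 = 0.062500. In log-odds, ln(0.062500) = -2.7726.
Add log likelihood ratio: ln(2.3529) = 0.85567.
Posterior log-odds = -1.9169, so posterior odds = exp(-1.9169) = 0.14706. Converting, P(H|E) = 0.14706/1.1471 = 0.1282.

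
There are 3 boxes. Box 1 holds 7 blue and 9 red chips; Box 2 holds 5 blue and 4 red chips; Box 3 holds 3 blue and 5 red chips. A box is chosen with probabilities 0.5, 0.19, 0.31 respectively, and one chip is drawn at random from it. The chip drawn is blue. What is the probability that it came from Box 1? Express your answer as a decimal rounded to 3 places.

Tabulate prior·likelihood by source: [1] prior 0.5, lik 0.4375, product 0.2188; [2] prior 0.19, lik 0.5556, product 0.1056; [3] prior 0.31, lik 0.375, product 0.1162.
Normalizing constant = 0.44056; the posterior for Box 1 is its product over the sum, 0.2188/0.44056 = 0.497.

Posterior probability ≈ 0.497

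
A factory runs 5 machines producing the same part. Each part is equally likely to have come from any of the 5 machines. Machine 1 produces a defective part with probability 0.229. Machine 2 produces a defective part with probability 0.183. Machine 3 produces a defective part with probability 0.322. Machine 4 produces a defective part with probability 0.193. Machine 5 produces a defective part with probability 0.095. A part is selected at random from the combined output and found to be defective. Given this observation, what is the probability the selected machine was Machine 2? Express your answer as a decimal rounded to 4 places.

Posterior probability ≈ 0.1791

P(defective|M1) = 0.229; P(defective|M2) = 0.183; P(defective|M3) = 0.322; P(defective|M4) = 0.193; P(defective|M5) = 0.095.
Prior × likelihood for each source: 0.2·0.229=0.04580, 0.2·0.183=0.03660, 0.2·0.322=0.06440, 0.2·0.193=0.03860, 0.2·0.095=0.01900. Summing gives P(defective) = 0.20440.
P(Machine 2 | defective) = 0.03660 / 0.20440 = 0.1791.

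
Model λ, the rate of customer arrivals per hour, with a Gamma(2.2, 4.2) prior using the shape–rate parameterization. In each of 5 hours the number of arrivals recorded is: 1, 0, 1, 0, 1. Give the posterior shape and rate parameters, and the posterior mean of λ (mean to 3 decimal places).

Total count ∑xᵢ = 3 over n = 5 hours.
Gamma is conjugate to the Poisson likelihood: posterior is Gamma(shape = 2.2+3 = 5.2, rate = 4.2+5 = 9.2).
E[λ | data] = 5.2/9.2 = 0.565.

Posterior: Gamma(shape=5.2, rate=9.2); mean ≈ 0.565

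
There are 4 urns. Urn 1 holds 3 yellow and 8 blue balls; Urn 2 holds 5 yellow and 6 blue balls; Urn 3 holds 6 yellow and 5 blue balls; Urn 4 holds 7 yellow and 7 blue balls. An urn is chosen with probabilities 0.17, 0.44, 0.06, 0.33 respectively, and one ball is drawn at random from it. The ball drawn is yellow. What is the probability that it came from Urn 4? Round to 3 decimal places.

Posterior probability ≈ 0.372

Tabulate prior·likelihood by source: [1] prior 0.17, lik 0.2727, product 0.04636; [2] prior 0.44, lik 0.4545, product 0.2000; [3] prior 0.06, lik 0.5455, product 0.03273; [4] prior 0.33, lik 0.5, product 0.1650.
Normalizing constant = 0.44409; the posterior for Urn 4 is its product over the sum, 0.1650/0.44409 = 0.372.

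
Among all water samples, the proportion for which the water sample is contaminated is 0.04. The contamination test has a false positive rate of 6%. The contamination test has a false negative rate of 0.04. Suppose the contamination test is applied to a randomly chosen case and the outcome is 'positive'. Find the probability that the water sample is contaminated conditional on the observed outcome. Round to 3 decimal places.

Let H be the event that the water sample is contaminated. P(H) = 0.04, so P(¬H) = 0.96. With E the 'positive' result, P(E|H) = 0.96 and P(E|¬H) = 0.06.
P(E) = 0.96·0.04 + 0.06·0.96 = 0.038400 + 0.057600 = 0.096000.
By Bayes' theorem, P(H|E) = 0.038400 / 0.096000 = 0.400.

P(H | E) ≈ 0.400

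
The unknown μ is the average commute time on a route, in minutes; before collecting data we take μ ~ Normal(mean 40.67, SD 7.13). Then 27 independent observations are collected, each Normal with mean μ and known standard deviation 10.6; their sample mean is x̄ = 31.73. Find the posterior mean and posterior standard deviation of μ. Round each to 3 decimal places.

Posterior mean ≈ 32.406; posterior SD ≈ 1.961

With known σ, the Normal prior is conjugate. Weight on the data is w = (n/σ²)/(n/σ² + 1/τ₀²) = 0.240299/(0.240299+0.0196708) = 0.92433.
Posterior mean = w·x̄ + (1−w)·μ₀ = 0.92433·31.73 + 0.075666·40.67 = 32.406. Posterior variance = 1/(0.240299+0.0196708) = 3.84660, so SD = 1.961.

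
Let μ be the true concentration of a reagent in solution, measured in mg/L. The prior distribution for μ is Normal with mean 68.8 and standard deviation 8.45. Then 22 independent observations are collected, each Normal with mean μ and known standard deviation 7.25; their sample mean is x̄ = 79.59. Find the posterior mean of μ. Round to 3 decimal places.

With known σ, the Normal prior is conjugate. Weight on the data is w = (n/σ²)/(n/σ² + 1/τ₀²) = 0.418549/(0.418549+0.0140051) = 0.96762.
Posterior mean = w·x̄ + (1−w)·μ₀ = 0.96762·79.59 + 0.032378·68.8 = 79.241.

Posterior mean ≈ 79.241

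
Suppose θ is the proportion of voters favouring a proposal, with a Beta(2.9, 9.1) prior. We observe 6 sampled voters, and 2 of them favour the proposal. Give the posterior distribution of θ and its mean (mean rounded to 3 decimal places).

Posterior: Beta(4.9, 13.1); mean ≈ 0.272

Observing 2 successes and 4 failures updates Beta(2.9, 9.1) by adding the success and failure counts to the two shape parameters: α = 2.9+2 = 4.9, β = 9.1+4 = 13.1.
E[θ | data] = 4.9/(4.9+13.1) = 0.272.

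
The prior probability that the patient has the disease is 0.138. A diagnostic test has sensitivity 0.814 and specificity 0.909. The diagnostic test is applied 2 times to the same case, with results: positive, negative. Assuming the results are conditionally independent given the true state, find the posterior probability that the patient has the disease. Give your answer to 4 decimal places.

Posterior P(H) ≈ 0.2266

With H the event that the patient has the disease, the joint likelihood of the observed sequence is P(data|H) = 0.814·0.186 = 0.15140 and P(data|¬H) = 0.091·0.909 = 0.082719.
Bayes: P(H|data) = 0.138·0.15140 / (0.138·0.15140 + 0.862·0.082719) = 0.020894/0.092198 = 0.2266.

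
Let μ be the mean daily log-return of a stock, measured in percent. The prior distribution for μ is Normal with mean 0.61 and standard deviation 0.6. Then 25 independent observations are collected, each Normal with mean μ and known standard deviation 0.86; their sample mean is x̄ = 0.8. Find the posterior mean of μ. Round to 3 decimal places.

Posterior mean ≈ 0.786

With known σ, the Normal prior is conjugate. Weight on the data is w = (n/σ²)/(n/σ² + 1/τ₀²) = 33.8021/(33.8021+2.77778) = 0.92406.
Posterior mean = w·x̄ + (1−w)·μ₀ = 0.92406·0.8 + 0.075937·0.61 = 0.786.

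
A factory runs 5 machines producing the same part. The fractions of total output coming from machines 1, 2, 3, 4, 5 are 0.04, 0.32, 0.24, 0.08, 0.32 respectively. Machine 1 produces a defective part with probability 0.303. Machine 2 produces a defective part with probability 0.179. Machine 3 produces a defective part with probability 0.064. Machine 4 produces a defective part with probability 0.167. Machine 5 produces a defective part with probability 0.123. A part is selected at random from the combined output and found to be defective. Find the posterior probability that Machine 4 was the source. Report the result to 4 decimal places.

P(defective|M1) = 0.303; P(defective|M2) = 0.179; P(defective|M3) = 0.064; P(defective|M4) = 0.167; P(defective|M5) = 0.123.
Prior × likelihood for each source: 0.04·0.303=0.01212, 0.32·0.179=0.05728, 0.24·0.064=0.01536, 0.08·0.167=0.01336, 0.32·0.123=0.03936. Summing gives P(defective) = 0.13748.
P(Machine 4 | defective) = 0.01336 / 0.13748 = 0.0972.

Posterior probability ≈ 0.0972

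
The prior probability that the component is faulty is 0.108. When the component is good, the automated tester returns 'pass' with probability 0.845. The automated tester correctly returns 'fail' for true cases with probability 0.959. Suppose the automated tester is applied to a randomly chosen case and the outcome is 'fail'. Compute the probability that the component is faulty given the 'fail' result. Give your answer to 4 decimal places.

Let H be the event that the component is faulty. P(H) = 0.108, so P(¬H) = 0.892. With E the 'fail' result, P(E|H) = 0.959 and P(E|¬H) = 0.155.
P(E) = 0.959·0.108 + 0.155·0.892 = 0.10357 + 0.13826 = 0.24183.
By Bayes' theorem, P(H|E) = 0.10357 / 0.24183 = 0.4283.

P(H | E) ≈ 0.4283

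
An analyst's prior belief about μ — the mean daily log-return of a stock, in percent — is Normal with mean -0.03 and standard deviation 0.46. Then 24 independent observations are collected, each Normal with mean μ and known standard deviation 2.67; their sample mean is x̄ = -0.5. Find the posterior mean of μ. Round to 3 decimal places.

With known σ, the Normal prior is conjugate. Weight on the data is w = (n/σ²)/(n/σ² + 1/τ₀²) = 3.36658/(3.36658+4.72590) = 0.41601.
Posterior mean = w·x̄ + (1−w)·μ₀ = 0.41601·-0.5 + 0.58399·-0.03 = -0.226.

Posterior mean ≈ -0.226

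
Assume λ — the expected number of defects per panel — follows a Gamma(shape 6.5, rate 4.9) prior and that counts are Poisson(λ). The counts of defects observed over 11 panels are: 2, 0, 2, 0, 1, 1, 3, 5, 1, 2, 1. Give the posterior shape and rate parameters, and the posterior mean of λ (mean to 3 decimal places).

Posterior: Gamma(shape=24.5, rate=15.9); mean ≈ 1.541

The Poisson likelihood adds the total count to the shape and the number of exposure periods to the rate. Here ∑xᵢ = 18 and n = 11, so shape 6.5→24.5 and rate 4.9→15.9.
Posterior mean = shape/rate = 24.5/15.9 = 1.541.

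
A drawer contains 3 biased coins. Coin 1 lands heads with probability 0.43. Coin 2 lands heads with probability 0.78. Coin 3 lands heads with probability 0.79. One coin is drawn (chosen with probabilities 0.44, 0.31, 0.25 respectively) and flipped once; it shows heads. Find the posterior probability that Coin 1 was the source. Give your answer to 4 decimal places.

Posterior probability ≈ 0.3010

Tabulate prior·likelihood by source: [1] prior 0.44, lik 0.43, product 0.1892; [2] prior 0.31, lik 0.78, product 0.2418; [3] prior 0.25, lik 0.79, product 0.1975.
Normalizing constant = 0.62850; the posterior for Coin 1 is its product over the sum, 0.1892/0.62850 = 0.3010.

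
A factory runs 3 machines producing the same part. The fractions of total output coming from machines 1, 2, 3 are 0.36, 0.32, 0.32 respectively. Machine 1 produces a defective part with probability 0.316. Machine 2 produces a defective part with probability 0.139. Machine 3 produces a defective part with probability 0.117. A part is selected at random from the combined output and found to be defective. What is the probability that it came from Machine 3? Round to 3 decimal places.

Posterior probability ≈ 0.191

Tabulate prior·likelihood by source: [1] prior 0.36, lik 0.316, product 0.1138; [2] prior 0.32, lik 0.139, product 0.04448; [3] prior 0.32, lik 0.117, product 0.03744.
Normalizing constant = 0.19568; the posterior for Machine 3 is its product over the sum, 0.03744/0.19568 = 0.191.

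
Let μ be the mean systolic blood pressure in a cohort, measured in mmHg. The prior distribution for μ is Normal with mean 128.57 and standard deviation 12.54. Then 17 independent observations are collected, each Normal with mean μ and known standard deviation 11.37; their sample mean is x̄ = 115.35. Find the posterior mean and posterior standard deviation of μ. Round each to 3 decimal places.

Posterior mean ≈ 115.960; posterior SD ≈ 2.693

Prior precision 1/τ₀² = 1/12.54² = 0.00635924; data precision n/σ² = 17/11.37² = 0.131501.
Posterior precision = 0.00635924 + 0.131501 = 0.137860, giving posterior SD = 1/√0.137860 = 2.693.
Posterior mean = (0.00635924·128.57 + 0.131501·115.35) / 0.137860 = 115.960.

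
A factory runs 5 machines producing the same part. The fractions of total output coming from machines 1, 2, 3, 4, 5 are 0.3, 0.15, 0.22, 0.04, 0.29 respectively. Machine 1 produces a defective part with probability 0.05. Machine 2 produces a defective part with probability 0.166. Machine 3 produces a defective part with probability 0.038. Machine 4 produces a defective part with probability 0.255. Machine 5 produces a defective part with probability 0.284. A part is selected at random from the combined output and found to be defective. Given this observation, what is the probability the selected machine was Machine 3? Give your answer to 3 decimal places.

Tabulate prior·likelihood by source: [1] prior 0.3, lik 0.05, product 0.01500; [2] prior 0.15, lik 0.166, product 0.02490; [3] prior 0.22, lik 0.038, product 0.008360; [4] prior 0.04, lik 0.255, product 0.01020; [5] prior 0.29, lik 0.284, product 0.08236.
Normalizing constant = 0.14082; the posterior for Machine 3 is its product over the sum, 0.008360/0.14082 = 0.059.

Posterior probability ≈ 0.059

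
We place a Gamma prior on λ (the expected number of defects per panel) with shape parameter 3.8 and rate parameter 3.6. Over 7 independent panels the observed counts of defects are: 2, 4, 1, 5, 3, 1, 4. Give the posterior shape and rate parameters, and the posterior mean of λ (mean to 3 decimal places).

Posterior: Gamma(shape=23.8, rate=10.6); mean ≈ 2.245

The Poisson likelihood adds the total count to the shape and the number of exposure periods to the rate. Here ∑xᵢ = 20 and n = 7, so shape 3.8→23.8 and rate 3.6→10.6.
Posterior mean = shape/rate = 23.8/10.6 = 2.245.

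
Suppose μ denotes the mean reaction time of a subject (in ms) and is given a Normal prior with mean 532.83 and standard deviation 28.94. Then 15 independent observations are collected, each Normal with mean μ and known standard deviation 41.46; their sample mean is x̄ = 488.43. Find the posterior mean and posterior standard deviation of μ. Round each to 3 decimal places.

Prior precision 1/τ₀² = 1/28.94² = 0.00119400; data precision n/σ² = 15/41.46² = 0.00872635.
Posterior precision = 0.00119400 + 0.00872635 = 0.00992035, giving posterior SD = 1/√0.00992035 = 10.040.
Posterior mean = (0.00119400·532.83 + 0.00872635·488.43) / 0.00992035 = 493.774.

Posterior mean ≈ 493.774; posterior SD ≈ 10.040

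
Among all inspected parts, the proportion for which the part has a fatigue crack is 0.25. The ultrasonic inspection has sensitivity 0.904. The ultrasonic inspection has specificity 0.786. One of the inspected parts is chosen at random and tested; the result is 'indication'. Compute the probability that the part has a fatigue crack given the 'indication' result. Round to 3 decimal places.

P(H | E) ≈ 0.585

Write H for 'the part has a fatigue crack'. Prior odds H:¬H = 0.25/0.75 = 0.33333. For the 'indication' outcome, the likelihood ratio is 0.904/0.214 = 4.2243.
Posterior odds = 0.33333 × 4.2243 = 1.4081, so P(H|E) = 1.4081/(1+1.4081) = 0.585.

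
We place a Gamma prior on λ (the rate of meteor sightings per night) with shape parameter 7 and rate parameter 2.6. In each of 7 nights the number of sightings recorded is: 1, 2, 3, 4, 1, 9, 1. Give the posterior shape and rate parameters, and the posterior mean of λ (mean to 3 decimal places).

Posterior: Gamma(shape=28, rate=9.6); mean ≈ 2.917

The Poisson likelihood adds the total count to the shape and the number of exposure periods to the rate. Here ∑xᵢ = 21 and n = 7, so shape 7→28 and rate 2.6→9.6.
Posterior mean = shape/rate = 28/9.6 = 2.917.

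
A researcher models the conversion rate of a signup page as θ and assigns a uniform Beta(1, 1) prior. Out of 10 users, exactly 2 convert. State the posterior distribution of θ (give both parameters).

The binomial likelihood is conjugate to the Beta prior: with 2 successes and 8 failures, the posterior is Beta(1+2, 1+8) = Beta(3, 9).

Posterior: Beta(3, 9)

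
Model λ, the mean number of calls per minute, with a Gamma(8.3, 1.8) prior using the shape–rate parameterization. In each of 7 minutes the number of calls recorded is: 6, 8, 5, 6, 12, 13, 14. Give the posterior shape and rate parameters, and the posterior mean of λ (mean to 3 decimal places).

Total count ∑xᵢ = 64 over n = 7 minutes.
Gamma is conjugate to the Poisson likelihood: posterior is Gamma(shape = 8.3+64 = 72.3, rate = 1.8+7 = 8.8).
Posterior mean = shape/rate = 72.3/8.8 = 8.216.

Posterior: Gamma(shape=72.3, rate=8.8); mean ≈ 8.216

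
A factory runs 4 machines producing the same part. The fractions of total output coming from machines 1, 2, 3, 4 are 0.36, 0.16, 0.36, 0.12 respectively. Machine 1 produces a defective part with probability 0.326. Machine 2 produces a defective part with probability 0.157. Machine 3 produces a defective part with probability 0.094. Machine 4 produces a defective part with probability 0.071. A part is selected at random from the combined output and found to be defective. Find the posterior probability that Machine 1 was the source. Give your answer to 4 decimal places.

Posterior probability ≈ 0.6349

Tabulate prior·likelihood by source: [1] prior 0.36, lik 0.326, product 0.1174; [2] prior 0.16, lik 0.157, product 0.02512; [3] prior 0.36, lik 0.094, product 0.03384; [4] prior 0.12, lik 0.071, product 0.008520.
Normalizing constant = 0.18484; the posterior for Machine 1 is its product over the sum, 0.1174/0.18484 = 0.6349.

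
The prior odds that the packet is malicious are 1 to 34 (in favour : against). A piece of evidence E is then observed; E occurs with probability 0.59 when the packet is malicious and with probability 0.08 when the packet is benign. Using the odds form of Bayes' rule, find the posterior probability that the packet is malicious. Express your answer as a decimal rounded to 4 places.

Prior odds = 1/34 = 0.029412.
Likelihood ratio for E = 0.59/0.08 = 7.3750.
Posterior odds = prior odds × LR = 0.21691.
Posterior probability = odds/(1+odds) = 0.21691/1.2169 = 0.1782.

Posterior probability ≈ 0.1782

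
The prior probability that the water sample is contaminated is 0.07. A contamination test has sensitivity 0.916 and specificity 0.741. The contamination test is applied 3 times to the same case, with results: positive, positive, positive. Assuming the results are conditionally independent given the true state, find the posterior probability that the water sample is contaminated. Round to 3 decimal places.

Posterior P(H) ≈ 0.769

With H the event that the water sample is contaminated, the joint likelihood of the observed sequence is P(data|H) = 0.916·0.916·0.916 = 0.76858 and P(data|¬H) = 0.259·0.259·0.259 = 0.017374.
Bayes: P(H|data) = 0.07·0.76858 / (0.07·0.76858 + 0.93·0.017374) = 0.053800/0.069958 = 0.7690.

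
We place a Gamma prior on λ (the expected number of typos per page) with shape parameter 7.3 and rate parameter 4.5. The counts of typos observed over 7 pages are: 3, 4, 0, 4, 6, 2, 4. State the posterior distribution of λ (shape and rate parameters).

Total count ∑xᵢ = 23 over n = 7 pages.
Gamma is conjugate to the Poisson likelihood: posterior is Gamma(shape = 7.3+23 = 30.3, rate = 4.5+7 = 11.5).

Posterior: Gamma(shape=30.3, rate=11.5)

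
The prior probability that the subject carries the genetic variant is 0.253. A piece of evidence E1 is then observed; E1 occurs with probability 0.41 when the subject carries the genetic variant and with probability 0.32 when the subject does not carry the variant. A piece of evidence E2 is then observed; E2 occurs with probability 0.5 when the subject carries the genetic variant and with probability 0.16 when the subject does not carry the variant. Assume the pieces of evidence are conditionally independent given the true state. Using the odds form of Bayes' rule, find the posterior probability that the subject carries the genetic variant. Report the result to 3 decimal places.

Posterior probability ≈ 0.576

Prior odds = 0.253/(1−0.253) = 0.33869.
Likelihood ratio for E1 = 0.41/0.32 = 1.2812.
Likelihood ratio for E2 = 0.5/0.16 = 3.1250.
Posterior odds = prior odds × LR₁ × LR₂ = 1.3561.
Posterior probability = odds/(1+odds) = 1.3561/2.3561 = 0.576.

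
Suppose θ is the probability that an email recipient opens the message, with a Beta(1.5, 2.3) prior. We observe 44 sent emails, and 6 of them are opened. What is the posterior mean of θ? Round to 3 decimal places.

Posterior mean ≈ 0.157

Observing 6 successes and 38 failures updates Beta(1.5, 2.3) by adding the success and failure counts to the two shape parameters: α = 1.5+6 = 7.5, β = 2.3+38 = 40.3.
Posterior mean = α/(α+β) = 7.5/47.8 = 0.157.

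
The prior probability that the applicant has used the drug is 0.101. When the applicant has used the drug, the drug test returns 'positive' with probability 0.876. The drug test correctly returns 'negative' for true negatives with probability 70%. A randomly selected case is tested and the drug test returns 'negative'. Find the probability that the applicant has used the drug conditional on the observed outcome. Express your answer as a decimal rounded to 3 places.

Write H for 'the applicant has used the drug'. Prior odds H:¬H = 0.101/0.899 = 0.11235. For the 'negative' outcome, the likelihood ratio is 0.124/0.7 = 0.17714.
Posterior odds = 0.11235 × 0.17714 = 0.019901, so P(H|E) = 0.019901/(1+0.019901) = 0.020.

P(H | E) ≈ 0.020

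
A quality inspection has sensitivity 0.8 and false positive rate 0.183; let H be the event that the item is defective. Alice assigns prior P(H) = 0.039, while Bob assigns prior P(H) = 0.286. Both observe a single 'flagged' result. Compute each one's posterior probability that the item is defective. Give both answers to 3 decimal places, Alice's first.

P('+'|H) = 0.8, P('+'|¬H) = 0.183.
Alice: numerator 0.8·0.039 = 0.031200; evidence = 0.031200+0.183·0.961 = 0.20706; posterior = 0.151.
Bob: numerator 0.8·0.286 = 0.22880; evidence = 0.22880+0.183·0.714 = 0.35946; posterior = 0.637.

Alice: 0.151; Bob: 0.637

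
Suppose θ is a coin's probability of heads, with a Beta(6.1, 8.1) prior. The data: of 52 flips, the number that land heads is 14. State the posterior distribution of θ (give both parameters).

Posterior: Beta(20.1, 46.1)

Observing 14 successes and 38 failures updates Beta(6.1, 8.1) by adding the success and failure counts to the two shape parameters: α = 6.1+14 = 20.1, β = 8.1+38 = 46.1.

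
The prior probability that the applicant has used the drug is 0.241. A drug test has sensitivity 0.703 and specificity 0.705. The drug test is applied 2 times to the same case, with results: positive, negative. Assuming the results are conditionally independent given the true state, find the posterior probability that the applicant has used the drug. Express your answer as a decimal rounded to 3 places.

Posterior P(H) ≈ 0.242

Let H be the event that the applicant has used the drug; start with P(H) = 0.241. P('positive'|H) = 0.703, P('positive'|¬H) = 0.295.
Update on result 1 ('positive'): P(H) ← 0.703·0.2410 / (0.703·0.2410 + 0.295·0.7590) = 0.16942/0.39333 = 0.4307.
Update on result 2 ('negative'): P(H) ← 0.297·0.4307 / (0.297·0.4307 + 0.705·0.5693) = 0.12793/0.52926 = 0.2417.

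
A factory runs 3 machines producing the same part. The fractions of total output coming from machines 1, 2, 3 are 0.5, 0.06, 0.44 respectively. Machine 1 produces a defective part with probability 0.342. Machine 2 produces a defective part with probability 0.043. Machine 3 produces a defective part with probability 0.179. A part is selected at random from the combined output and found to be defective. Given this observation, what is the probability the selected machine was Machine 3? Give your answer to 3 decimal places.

Posterior probability ≈ 0.312

P(defective|M1) = 0.342; P(defective|M2) = 0.043; P(defective|M3) = 0.179.
Prior × likelihood for each source: 0.5·0.342=0.1710, 0.06·0.043=0.002580, 0.44·0.179=0.07876. Summing gives P(defective) = 0.25234.
P(Machine 3 | defective) = 0.07876 / 0.25234 = 0.312.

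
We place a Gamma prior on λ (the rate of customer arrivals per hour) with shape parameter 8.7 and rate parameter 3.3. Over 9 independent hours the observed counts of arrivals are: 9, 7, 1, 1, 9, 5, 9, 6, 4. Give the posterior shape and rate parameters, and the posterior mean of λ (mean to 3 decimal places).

Posterior: Gamma(shape=59.7, rate=12.3); mean ≈ 4.854

The Poisson likelihood adds the total count to the shape and the number of exposure periods to the rate. Here ∑xᵢ = 51 and n = 9, so shape 8.7→59.7 and rate 3.3→12.3.
Posterior mean = shape/rate = 59.7/12.3 = 4.854.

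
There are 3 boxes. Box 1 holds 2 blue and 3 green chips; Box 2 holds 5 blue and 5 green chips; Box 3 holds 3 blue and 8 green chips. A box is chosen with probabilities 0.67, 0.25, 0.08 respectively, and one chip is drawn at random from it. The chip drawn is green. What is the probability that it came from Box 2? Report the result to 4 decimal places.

Posterior probability ≈ 0.2136

P(green|Box 1) = 0.6; P(green|Box 2) = 0.5; P(green|Box 3) = 0.7273.
Prior × likelihood for each source: 0.67·0.6=0.4020, 0.25·0.5=0.1250, 0.08·0.7273=0.05818. Summing gives P(green) = 0.58518.
P(Box 2 | green) = 0.1250 / 0.58518 = 0.2136.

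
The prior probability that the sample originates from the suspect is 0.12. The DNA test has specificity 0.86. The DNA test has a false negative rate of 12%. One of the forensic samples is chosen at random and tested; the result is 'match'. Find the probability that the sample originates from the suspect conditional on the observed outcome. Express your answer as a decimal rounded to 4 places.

P(H | E) ≈ 0.4615

Let H be the event that the sample originates from the suspect. P(H) = 0.12, so P(¬H) = 0.88. With E the 'match' result, P(E|H) = 0.88 and P(E|¬H) = 0.14.
P(E) = 0.88·0.12 + 0.14·0.88 = 0.10560 + 0.12320 = 0.22880.
By Bayes' theorem, P(H|E) = 0.10560 / 0.22880 = 0.4615.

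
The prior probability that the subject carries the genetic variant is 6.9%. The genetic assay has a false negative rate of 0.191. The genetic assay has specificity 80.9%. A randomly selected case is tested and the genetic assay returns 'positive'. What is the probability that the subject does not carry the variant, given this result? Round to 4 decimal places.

P(¬H | E) ≈ 0.7611

Write H for 'the subject carries the genetic variant'. Prior odds H:¬H = 0.069/0.931 = 0.074114. For the 'positive' outcome, the likelihood ratio is 0.809/0.191 = 4.2356.
Posterior odds = 0.074114 × 4.2356 = 0.31392, so P(H|E) = 0.31392/(1+0.31392) = 0.2389. Then P(¬H|E) = 1 − 0.2389 = 0.7611.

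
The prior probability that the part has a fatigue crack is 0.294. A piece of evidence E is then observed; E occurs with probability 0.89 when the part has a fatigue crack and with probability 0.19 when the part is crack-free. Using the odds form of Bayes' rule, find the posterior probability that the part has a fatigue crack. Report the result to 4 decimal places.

Posterior probability ≈ 0.6611

Prior odds = 0.294/(1−0.294) = 0.41643. In log-odds, ln(0.41643) = -0.87604.
Add log likelihood ratio: ln(4.6842) = 1.5442.
Posterior log-odds = 0.66816, so posterior odds = exp(0.66816) = 1.9506. Converting, P(H|E) = 1.9506/2.9506 = 0.6611.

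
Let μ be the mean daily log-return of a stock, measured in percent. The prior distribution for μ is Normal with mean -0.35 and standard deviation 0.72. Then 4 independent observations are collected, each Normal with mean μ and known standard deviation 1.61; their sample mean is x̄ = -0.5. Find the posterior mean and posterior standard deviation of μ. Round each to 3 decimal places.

Posterior mean ≈ -0.417; posterior SD ≈ 0.537

With known σ, the Normal prior is conjugate. Weight on the data is w = (n/σ²)/(n/σ² + 1/τ₀²) = 1.54315/(1.54315+1.92901) = 0.44443.
Posterior mean = w·x̄ + (1−w)·μ₀ = 0.44443·-0.5 + 0.55557·-0.35 = -0.417. Posterior variance = 1/(1.54315+1.92901) = 0.288005, so SD = 0.537.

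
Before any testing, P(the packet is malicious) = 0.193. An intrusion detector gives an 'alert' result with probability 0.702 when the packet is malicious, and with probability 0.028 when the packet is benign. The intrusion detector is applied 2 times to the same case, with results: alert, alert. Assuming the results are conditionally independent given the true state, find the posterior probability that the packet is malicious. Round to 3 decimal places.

With H the event that the packet is malicious, the joint likelihood of the observed sequence is P(data|H) = 0.702·0.702 = 0.49280 and P(data|¬H) = 0.028·0.028 = 0.00078400.
Bayes: P(H|data) = 0.193·0.49280 / (0.193·0.49280 + 0.807·0.00078400) = 0.095111/0.095744 = 0.9934.

Posterior P(H) ≈ 0.993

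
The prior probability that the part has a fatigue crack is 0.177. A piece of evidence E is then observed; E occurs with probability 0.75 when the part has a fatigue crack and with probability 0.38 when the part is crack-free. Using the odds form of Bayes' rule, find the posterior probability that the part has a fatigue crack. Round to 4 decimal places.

Posterior probability ≈ 0.2980

Prior odds = 0.177/(1−0.177) = 0.21507.
Likelihood ratio for E = 0.75/0.38 = 1.9737.
Posterior odds = prior odds × LR = 0.42447.
Posterior probability = odds/(1+odds) = 0.42447/1.4245 = 0.2980.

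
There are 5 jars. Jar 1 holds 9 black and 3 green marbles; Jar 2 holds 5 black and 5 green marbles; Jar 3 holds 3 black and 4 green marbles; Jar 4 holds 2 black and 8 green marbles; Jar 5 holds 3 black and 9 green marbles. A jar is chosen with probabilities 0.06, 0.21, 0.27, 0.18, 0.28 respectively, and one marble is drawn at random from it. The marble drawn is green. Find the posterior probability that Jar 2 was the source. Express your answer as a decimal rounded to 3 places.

P(green|Jar 1) = 0.25; P(green|Jar 2) = 0.5; P(green|Jar 3) = 0.5714; P(green|Jar 4) = 0.8; P(green|Jar 5) = 0.75.
Prior × likelihood for each source: 0.06·0.25=0.01500, 0.21·0.5=0.1050, 0.27·0.5714=0.1543, 0.18·0.8=0.1440, 0.28·0.75=0.2100. Summing gives P(green) = 0.62829.
P(Jar 2 | green) = 0.1050 / 0.62829 = 0.167.

Posterior probability ≈ 0.167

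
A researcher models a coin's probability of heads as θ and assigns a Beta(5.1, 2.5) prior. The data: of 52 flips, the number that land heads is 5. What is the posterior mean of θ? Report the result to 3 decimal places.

Posterior mean ≈ 0.169

Observing 5 successes and 47 failures updates Beta(5.1, 2.5) by adding the success and failure counts to the two shape parameters: α = 5.1+5 = 10.1, β = 2.5+47 = 49.5.
E[θ | data] = 10.1/(10.1+49.5) = 0.169.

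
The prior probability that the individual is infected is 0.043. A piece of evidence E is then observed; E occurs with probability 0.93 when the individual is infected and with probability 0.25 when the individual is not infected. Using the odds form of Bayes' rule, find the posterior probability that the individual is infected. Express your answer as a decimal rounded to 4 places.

Posterior probability ≈ 0.1432

Prior odds = 0.043/(1−0.043) = 0.044932.
Likelihood ratio for E = 0.93/0.25 = 3.7200.
Posterior odds = prior odds × LR = 0.16715.
Posterior probability = odds/(1+odds) = 0.16715/1.1671 = 0.1432.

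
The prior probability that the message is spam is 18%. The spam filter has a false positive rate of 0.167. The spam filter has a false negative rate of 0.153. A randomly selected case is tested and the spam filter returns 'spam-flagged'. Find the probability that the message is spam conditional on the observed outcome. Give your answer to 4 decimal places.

P(H | E) ≈ 0.5268

Let H be the event that the message is spam. P(H) = 0.18, so P(¬H) = 0.82. With E the 'spam-flagged' result, P(E|H) = 0.847 and P(E|¬H) = 0.167.
P(E) = 0.847·0.18 + 0.167·0.82 = 0.15246 + 0.13694 = 0.28940.
By Bayes' theorem, P(H|E) = 0.15246 / 0.28940 = 0.5268.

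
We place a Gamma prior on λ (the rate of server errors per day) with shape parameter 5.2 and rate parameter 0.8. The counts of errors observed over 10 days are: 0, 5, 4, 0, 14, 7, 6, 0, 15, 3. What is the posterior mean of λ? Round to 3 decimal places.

Posterior mean ≈ 5.481

Total count ∑xᵢ = 54 over n = 10 days.
Gamma is conjugate to the Poisson likelihood: posterior is Gamma(shape = 5.2+54 = 59.2, rate = 0.8+10 = 10.8).
Posterior mean = shape/rate = 59.2/10.8 = 5.481.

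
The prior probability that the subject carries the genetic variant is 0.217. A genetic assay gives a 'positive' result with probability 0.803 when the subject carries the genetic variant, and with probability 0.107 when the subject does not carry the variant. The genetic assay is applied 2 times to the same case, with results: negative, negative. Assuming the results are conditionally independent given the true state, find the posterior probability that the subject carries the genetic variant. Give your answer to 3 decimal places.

Posterior P(H) ≈ 0.013

Let H be the event that the subject carries the genetic variant; start with P(H) = 0.217. P('positive'|H) = 0.803, P('positive'|¬H) = 0.107.
Update on result 1 ('negative'): P(H) ← 0.197·0.2170 / (0.197·0.2170 + 0.893·0.7830) = 0.042749/0.74197 = 0.0576.
Update on result 2 ('negative'): P(H) ← 0.197·0.0576 / (0.197·0.0576 + 0.893·0.9424) = 0.011350/0.85290 = 0.0133.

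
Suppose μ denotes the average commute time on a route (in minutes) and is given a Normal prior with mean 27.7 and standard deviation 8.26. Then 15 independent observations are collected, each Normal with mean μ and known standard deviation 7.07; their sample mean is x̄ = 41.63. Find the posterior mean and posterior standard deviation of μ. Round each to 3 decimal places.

Posterior mean ≈ 40.981; posterior SD ≈ 1.782

With known σ, the Normal prior is conjugate. Weight on the data is w = (n/σ²)/(n/σ² + 1/τ₀²) = 0.300091/(0.300091+0.0146568) = 0.95343.
Posterior mean = w·x̄ + (1−w)·μ₀ = 0.95343·41.63 + 0.046567·27.7 = 40.981. Posterior variance = 1/(0.300091+0.0146568) = 3.17715, so SD = 1.782.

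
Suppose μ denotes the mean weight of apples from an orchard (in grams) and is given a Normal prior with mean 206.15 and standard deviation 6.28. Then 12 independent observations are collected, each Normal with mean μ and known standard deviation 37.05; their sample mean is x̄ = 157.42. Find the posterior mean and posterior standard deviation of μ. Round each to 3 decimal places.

With known σ, the Normal prior is conjugate. Weight on the data is w = (n/σ²)/(n/σ² + 1/τ₀²) = 0.00874188/(0.00874188+0.0253560) = 0.25638.
Posterior mean = w·x̄ + (1−w)·μ₀ = 0.25638·157.42 + 0.74362·206.15 = 193.657. Posterior variance = 1/(0.00874188+0.0253560) = 29.3273, so SD = 5.415.

Posterior mean ≈ 193.657; posterior SD ≈ 5.415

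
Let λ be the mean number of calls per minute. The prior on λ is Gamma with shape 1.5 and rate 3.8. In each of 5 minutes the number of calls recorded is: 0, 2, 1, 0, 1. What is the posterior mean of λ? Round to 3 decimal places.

Posterior mean ≈ 0.625

The Poisson likelihood adds the total count to the shape and the number of exposure periods to the rate. Here ∑xᵢ = 4 and n = 5, so shape 1.5→5.5 and rate 3.8→8.8.
Posterior mean = shape/rate = 5.5/8.8 = 0.625.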